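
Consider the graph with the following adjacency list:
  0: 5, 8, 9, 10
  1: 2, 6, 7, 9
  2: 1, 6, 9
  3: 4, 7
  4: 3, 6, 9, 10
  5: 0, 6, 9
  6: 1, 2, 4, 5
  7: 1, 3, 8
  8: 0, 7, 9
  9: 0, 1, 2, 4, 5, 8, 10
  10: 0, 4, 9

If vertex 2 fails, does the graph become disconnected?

No

Deleting 2 leaves 1 component (was 1) (its neighbors 1, 6, 9 remain connected to each other), so 2 is not a cut vertex.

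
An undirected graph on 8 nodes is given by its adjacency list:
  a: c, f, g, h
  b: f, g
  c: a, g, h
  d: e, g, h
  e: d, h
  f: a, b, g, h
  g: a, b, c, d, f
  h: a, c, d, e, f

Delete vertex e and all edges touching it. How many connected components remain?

With e gone, the remaining components are: {a, b, c, d, f, g, h}.
That is 1 component.

1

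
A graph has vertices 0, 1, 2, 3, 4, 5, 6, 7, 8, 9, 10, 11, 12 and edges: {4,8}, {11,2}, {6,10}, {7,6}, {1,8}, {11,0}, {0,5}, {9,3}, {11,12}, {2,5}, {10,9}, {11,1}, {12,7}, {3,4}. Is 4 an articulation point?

No

Deleting 4 leaves 1 component (was 1) (its neighbors 3, 8 remain connected to each other), so 4 is not a cut vertex.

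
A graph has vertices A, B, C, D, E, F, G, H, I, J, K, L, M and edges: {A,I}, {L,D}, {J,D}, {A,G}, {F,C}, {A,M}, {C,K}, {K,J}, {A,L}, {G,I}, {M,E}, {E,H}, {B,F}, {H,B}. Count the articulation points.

1

Removing A increases the component count from 1 to 2, so A is a cut vertex.
By contrast removing B leaves 1 component; it is not a cut vertex. No other vertex is a cut vertex either.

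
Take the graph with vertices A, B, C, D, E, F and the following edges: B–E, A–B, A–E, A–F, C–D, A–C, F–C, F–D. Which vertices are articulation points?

A

Removing A increases the component count from 1 to 2, so A is a cut vertex.
By contrast removing C leaves 1 component; it is not a cut vertex. No other vertex is a cut vertex either.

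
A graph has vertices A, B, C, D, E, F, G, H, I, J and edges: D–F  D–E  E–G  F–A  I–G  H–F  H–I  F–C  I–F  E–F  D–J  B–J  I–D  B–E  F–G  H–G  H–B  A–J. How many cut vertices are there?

Removing F increases the component count from 1 to 2, so F is a cut vertex.
By contrast removing B leaves 1 component; it is not a cut vertex. No other vertex is a cut vertex either.

1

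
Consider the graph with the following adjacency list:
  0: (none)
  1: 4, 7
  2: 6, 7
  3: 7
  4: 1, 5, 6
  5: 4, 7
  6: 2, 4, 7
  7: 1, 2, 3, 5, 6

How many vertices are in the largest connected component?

0 is isolated — a component by itself.
Starting from 1 we can reach 1, 2, 3, 4, 5, 6, 7. That is one component of size 7.
The largest has 7 vertices.

7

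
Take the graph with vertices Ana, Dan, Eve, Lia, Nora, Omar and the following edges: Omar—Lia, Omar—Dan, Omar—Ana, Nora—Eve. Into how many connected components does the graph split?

2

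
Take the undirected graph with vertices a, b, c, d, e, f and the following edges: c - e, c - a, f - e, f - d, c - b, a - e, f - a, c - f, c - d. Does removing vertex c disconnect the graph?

Yes

Deleting c raises the number of components from 1 to 2, so c is a cut vertex.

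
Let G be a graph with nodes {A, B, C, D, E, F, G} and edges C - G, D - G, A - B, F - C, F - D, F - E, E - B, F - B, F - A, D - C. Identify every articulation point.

F

Removing F increases the component count from 1 to 2, so F is a cut vertex.
By contrast removing C leaves 1 component; it is not a cut vertex. No other vertex is a cut vertex either.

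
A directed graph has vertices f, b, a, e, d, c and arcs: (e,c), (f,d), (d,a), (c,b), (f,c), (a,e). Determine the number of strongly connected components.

6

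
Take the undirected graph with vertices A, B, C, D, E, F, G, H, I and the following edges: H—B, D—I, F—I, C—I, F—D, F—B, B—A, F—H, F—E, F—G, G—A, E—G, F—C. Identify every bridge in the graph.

none

The edges on the cycle F-D-I-F are not bridges since each lies on that cycle.
Every edge lies on some cycle, so there are no bridges.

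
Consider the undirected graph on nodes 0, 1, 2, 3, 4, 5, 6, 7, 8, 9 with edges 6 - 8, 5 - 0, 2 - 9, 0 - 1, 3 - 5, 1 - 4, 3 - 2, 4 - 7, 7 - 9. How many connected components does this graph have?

2

Starting from 6 we can reach 6, 8. That is one component of size 2.
Starting from 0 we can reach 0, 1, 2, 3, 4, 5, 7, 9. That is one component of size 8.
Total: 2 components.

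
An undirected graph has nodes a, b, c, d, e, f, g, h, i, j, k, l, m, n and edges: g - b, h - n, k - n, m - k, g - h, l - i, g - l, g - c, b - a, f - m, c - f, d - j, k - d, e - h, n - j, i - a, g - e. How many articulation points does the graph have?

1

Removing g increases the component count from 1 to 2, so g is a cut vertex.
By contrast removing j leaves 1 component; it is not a cut vertex. No other vertex is a cut vertex either.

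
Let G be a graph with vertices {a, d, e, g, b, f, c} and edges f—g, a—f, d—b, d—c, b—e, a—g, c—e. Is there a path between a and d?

The component containing a is {a, f, g}, and d is not in it.

No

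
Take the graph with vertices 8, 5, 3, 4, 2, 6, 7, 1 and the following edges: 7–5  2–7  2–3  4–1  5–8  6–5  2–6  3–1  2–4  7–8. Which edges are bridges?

none

The edges on the cycle 2-3-1-4-2 are not bridges since each lies on that cycle.
Every edge lies on some cycle, so there are no bridges.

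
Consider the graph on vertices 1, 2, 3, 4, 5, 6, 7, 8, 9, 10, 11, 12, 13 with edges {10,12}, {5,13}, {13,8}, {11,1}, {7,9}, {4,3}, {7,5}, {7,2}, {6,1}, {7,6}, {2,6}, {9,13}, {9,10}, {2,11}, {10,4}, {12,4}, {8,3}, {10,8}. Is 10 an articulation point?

No

Deleting 10 leaves 1 component (was 1) (its neighbors 4, 8, 9, 12 remain connected to each other), so 10 is not a cut vertex.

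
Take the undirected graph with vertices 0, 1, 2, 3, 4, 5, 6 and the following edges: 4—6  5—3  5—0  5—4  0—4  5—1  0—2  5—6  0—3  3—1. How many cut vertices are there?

1

Removing 0 increases the component count from 1 to 2, so 0 is a cut vertex.
By contrast removing 6 leaves 1 component; it is not a cut vertex. No other vertex is a cut vertex either.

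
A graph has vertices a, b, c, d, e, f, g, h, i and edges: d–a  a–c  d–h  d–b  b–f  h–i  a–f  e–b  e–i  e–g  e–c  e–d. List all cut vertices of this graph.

e

Removing e increases the component count from 1 to 2, so e is a cut vertex.
By contrast removing g leaves 1 component; it is not a cut vertex. No other vertex is a cut vertex either.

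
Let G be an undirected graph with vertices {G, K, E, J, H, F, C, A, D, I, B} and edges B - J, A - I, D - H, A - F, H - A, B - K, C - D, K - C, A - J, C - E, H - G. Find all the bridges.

A-F, A-I, C-E, G-H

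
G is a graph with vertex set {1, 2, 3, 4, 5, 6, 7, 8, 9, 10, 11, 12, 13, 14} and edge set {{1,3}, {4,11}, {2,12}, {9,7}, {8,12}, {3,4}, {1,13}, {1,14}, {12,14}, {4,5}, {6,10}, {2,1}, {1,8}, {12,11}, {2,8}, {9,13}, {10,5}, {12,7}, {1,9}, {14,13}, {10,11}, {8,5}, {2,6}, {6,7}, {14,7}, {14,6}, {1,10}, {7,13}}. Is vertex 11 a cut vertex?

Deleting 11 leaves 1 component (was 1) (its neighbors 4, 10, 12 remain connected to each other), so 11 is not a cut vertex.

No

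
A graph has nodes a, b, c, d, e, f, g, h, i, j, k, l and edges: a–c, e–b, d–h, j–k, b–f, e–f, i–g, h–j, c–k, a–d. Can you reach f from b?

From b we can reach b, e, f, which includes f.

Yes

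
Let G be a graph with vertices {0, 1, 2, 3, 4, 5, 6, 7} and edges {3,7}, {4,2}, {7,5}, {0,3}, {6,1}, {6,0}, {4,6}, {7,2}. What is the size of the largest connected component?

8

Starting from 0 we can reach 0, 1, 2, 3, 4, 5, 6, 7. That is one component of size 8.
The largest has 8 vertices.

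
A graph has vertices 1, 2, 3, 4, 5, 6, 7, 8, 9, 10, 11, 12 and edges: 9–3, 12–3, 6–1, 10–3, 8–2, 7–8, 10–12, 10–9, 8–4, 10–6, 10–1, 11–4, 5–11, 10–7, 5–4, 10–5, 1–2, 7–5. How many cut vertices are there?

Removing 10 increases the component count from 1 to 2, so 10 is a cut vertex.
By contrast removing 11 leaves 1 component; it is not a cut vertex. No other vertex is a cut vertex either.

1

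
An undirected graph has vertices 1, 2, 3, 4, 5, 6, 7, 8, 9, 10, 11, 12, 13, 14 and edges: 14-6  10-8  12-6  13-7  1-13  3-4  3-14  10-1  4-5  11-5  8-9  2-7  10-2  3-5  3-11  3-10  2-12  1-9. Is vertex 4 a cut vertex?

No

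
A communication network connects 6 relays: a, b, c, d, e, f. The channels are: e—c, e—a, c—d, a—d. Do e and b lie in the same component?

The component containing e is {a, c, d, e}, and b is not in it.

No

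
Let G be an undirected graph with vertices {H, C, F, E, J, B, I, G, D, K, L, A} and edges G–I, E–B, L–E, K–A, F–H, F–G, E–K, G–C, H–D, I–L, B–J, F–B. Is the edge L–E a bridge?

No

After removing L–E, the path L-I-G-F-B-E still connects them, so the edge is not a bridge.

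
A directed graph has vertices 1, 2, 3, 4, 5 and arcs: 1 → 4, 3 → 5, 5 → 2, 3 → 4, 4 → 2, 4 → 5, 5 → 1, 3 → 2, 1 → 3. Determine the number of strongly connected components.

{1, 3, 4, 5} are all mutually reachable — one SCC of size 4.
{2} is an SCC by itself.
That gives 2 strongly connected components.

2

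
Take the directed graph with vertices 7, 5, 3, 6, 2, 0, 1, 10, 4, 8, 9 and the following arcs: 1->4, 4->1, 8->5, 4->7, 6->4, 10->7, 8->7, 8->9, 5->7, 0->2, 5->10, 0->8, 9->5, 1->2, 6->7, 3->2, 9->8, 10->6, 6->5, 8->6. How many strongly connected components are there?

{5, 6, 10} are all mutually reachable — one SCC of size 3.
{1, 4} are all mutually reachable — one SCC of size 2.
{8, 9} are all mutually reachable — one SCC of size 2.
{2} is an SCC by itself.
{7} is an SCC by itself.
(and 2 more singleton SCCs)
That gives 7 strongly connected components.

7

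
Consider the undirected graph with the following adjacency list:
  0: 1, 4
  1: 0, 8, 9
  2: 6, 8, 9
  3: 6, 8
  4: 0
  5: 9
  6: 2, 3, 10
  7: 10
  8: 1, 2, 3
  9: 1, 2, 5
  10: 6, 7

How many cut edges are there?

The edges on the cycle 6-2-9-1-8-3-6 are not bridges since each lies on that cycle.
But removing 9-5 disconnects 9 from 5; removing 6-10 disconnects 6 from 10; removing 10-7 disconnects 10 from 7; removing 1-0 disconnects 1 from 0 — these are bridges.
In total 5 edges are bridges.

5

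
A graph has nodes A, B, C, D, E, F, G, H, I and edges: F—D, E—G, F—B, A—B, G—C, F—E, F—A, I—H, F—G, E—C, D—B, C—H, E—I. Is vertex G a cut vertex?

Deleting G leaves 1 component (was 1) (its neighbors C, E, F remain connected to each other), so G is not a cut vertex.

No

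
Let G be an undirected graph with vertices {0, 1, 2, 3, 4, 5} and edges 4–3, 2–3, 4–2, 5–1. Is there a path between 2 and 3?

Yes

From 2 we can reach 2, 3, 4, which includes 3.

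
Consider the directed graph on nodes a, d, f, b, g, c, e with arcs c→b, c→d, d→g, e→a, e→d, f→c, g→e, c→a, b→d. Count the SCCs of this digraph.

5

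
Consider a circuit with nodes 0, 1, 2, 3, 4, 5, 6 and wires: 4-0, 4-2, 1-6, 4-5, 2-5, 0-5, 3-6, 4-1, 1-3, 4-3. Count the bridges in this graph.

The edges on the cycle 4-1-6-3-4 are not bridges since each lies on that cycle.
Every edge lies on some cycle, so there are no bridges.

0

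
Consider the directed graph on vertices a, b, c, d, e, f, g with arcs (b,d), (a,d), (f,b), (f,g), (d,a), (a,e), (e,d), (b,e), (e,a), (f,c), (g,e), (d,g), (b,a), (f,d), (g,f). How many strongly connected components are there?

2

{a, b, d, e, f, g} are all mutually reachable — one SCC of size 6.
{c} is an SCC by itself.
That gives 2 strongly connected components.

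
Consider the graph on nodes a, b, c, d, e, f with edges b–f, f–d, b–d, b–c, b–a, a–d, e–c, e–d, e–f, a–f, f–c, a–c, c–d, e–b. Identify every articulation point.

none

Removing f, for instance, still leaves 1 component. No single vertex removal increases the component count — the graph has no articulation points.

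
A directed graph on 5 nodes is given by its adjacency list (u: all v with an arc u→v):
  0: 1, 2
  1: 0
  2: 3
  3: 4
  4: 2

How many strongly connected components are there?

2

{2, 3, 4} are all mutually reachable — one SCC of size 3.
{0, 1} are all mutually reachable — one SCC of size 2.
That gives 2 strongly connected components.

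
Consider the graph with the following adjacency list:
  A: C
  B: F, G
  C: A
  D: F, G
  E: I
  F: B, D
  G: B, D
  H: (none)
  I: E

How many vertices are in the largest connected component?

4

H is isolated — a component by itself.
Starting from A we can reach A, C. That is one component of size 2.
Starting from E we can reach E, I. That is one component of size 2.
Starting from B we can reach B, D, F, G. That is one component of size 4.
The largest has 4 vertices.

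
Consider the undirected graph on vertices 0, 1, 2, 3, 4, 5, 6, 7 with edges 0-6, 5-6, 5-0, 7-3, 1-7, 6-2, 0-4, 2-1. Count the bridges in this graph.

The edges on the cycle 5-0-6-5 are not bridges since each lies on that cycle.
But removing 0-4 disconnects 0 from 4; removing 6-2 disconnects 6 from 2; removing 7-3 disconnects 7 from 3; removing 1-7 disconnects 1 from 7 — these are bridges.
In total 5 edges are bridges.

5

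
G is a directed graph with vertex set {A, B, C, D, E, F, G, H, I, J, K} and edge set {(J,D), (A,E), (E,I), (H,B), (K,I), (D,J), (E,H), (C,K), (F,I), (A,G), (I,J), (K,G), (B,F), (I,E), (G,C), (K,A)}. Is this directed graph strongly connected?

No

There is no directed path from J to F, so the graph is not strongly connected.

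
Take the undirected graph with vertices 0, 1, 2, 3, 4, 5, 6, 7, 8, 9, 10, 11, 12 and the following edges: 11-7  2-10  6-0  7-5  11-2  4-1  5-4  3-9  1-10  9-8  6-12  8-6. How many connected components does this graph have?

Starting from 0 we can reach 0, 3, 6, 8, 9, 12. That is one component of size 6.
Starting from 1 we can reach 1, 2, 4, 5, 7, 10, 11. That is one component of size 7.
Total: 2 components.

2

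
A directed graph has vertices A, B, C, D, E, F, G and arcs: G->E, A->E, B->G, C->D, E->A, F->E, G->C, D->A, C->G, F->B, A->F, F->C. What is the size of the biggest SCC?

{A, B, C, D, E, F, G} are all mutually reachable — one SCC of size 7.
The largest has 7 vertices.

7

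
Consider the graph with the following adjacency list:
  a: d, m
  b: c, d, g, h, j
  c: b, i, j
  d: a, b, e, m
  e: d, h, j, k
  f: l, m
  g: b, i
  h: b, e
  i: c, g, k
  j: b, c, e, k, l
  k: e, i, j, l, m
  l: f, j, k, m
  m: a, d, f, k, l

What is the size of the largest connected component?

13

Starting from a we can reach a, b, c, d, e, f, g, h, i, j, k, l, m. That is one component of size 13.
The largest has 13 vertices.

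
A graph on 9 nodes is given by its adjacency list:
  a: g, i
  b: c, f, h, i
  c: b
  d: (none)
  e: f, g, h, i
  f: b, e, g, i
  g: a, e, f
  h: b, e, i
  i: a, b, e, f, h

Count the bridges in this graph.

1

The edges on the cycle i-b-f-e-g-a-i are not bridges since each lies on that cycle.
But removing c-b disconnects c from b — this is a bridge.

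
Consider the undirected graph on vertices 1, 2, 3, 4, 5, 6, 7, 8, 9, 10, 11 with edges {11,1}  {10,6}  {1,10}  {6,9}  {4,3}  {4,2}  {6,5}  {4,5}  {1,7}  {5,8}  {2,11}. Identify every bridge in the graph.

1-7, 3-4, 5-8, 6-9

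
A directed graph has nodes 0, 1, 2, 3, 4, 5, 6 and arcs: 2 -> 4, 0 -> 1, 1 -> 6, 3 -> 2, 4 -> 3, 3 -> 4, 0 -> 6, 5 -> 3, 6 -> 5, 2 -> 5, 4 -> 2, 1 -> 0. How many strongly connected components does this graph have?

3

{2, 3, 4, 5} are all mutually reachable — one SCC of size 4.
{0, 1} are all mutually reachable — one SCC of size 2.
{6} is an SCC by itself.
That gives 3 strongly connected components.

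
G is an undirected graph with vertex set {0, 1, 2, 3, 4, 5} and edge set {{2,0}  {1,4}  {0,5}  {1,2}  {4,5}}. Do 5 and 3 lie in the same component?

No

The component containing 5 is {0, 1, 2, 4, 5}, and 3 is not in it.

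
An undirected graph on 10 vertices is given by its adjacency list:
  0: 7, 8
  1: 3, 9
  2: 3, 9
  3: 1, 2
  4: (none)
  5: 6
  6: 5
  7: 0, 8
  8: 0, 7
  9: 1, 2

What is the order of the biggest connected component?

4 is isolated — a component by itself.
Starting from 5 we can reach 5, 6. That is one component of size 2.
Starting from 0 we can reach 0, 7, 8. That is one component of size 3.
Starting from 1 we can reach 1, 2, 3, 9. That is one component of size 4.
The largest has 4 vertices.

4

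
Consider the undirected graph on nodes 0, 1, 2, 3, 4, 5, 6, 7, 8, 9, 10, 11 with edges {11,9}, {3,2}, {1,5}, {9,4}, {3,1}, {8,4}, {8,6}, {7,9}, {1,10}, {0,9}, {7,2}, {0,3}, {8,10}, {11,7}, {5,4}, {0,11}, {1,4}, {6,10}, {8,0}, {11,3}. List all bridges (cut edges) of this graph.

The edges on the cycle 0-11-7-2-3-0 are not bridges since each lies on that cycle.
Every edge lies on some cycle, so there are no bridges.

none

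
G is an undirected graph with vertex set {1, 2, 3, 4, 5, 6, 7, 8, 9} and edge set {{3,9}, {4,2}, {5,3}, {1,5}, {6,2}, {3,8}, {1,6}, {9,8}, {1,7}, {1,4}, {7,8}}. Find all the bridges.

The edges on the cycle 3-9-8-3 are not bridges since each lies on that cycle.
Every edge lies on some cycle, so there are no bridges.

none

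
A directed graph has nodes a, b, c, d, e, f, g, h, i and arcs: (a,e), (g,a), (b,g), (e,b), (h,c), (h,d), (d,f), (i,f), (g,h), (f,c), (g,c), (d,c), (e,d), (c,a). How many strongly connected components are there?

{a, b, c, d, e, f, g, h} are all mutually reachable — one SCC of size 8.
{i} is an SCC by itself.
That gives 2 strongly connected components.

2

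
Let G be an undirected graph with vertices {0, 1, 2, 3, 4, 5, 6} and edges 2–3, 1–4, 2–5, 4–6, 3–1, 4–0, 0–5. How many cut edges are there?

The edges on the cycle 2-3-1-4-0-5-2 are not bridges since each lies on that cycle.
But removing 4–6 disconnects 4 from 6 — this is a bridge.

1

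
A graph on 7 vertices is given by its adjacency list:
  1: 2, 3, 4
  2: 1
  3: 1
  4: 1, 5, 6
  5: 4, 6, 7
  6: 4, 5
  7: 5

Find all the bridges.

The edges on the cycle 5-6-4-5 are not bridges since each lies on that cycle.
But removing 1-3 disconnects 1 from 3; removing 5-7 disconnects 5 from 7; removing 4-1 disconnects 4 from 1; removing 1-2 disconnects 1 from 2 — these are bridges.

1-2, 1-3, 1-4, 5-7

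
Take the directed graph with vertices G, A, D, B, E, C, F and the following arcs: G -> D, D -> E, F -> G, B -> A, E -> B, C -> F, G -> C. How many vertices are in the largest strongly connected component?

3

{C, F, G} are all mutually reachable — one SCC of size 3.
{E} is an SCC by itself.
{A} is an SCC by itself.
{D} is an SCC by itself.
{B} is an SCC by itself.
The largest has 3 vertices.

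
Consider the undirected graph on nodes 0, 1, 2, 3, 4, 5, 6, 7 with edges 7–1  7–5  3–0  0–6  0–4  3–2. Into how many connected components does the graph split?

2

Starting from 1 we can reach 1, 5, 7. That is one component of size 3.
Starting from 0 we can reach 0, 2, 3, 4, 6. That is one component of size 5.
Total: 2 components.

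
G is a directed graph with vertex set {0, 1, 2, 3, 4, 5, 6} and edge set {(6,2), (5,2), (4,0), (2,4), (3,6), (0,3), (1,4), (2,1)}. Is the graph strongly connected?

There is no directed path from 2 to 5, so the graph is not strongly connected.

No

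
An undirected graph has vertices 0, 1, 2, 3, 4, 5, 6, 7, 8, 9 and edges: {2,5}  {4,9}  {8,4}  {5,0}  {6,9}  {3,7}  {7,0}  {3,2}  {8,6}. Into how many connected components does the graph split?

1 is isolated — a component by itself.
Starting from 4 we can reach 4, 6, 8, 9. That is one component of size 4.
Starting from 0 we can reach 0, 2, 3, 5, 7. That is one component of size 5.
Total: 3 components.

3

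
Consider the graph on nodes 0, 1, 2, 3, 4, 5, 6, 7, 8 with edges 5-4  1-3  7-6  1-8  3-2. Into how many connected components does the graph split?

0 is isolated — a component by itself.
Starting from 4 we can reach 4, 5. That is one component of size 2.
Starting from 6 we can reach 6, 7. That is one component of size 2.
Starting from 1 we can reach 1, 2, 3, 8. That is one component of size 4.
Total: 4 components.

4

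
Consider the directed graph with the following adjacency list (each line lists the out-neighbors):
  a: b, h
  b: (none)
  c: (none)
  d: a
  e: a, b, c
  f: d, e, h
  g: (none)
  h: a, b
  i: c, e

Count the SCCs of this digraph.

8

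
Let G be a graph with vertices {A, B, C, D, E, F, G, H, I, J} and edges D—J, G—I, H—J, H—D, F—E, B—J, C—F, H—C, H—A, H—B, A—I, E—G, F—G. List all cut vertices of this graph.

H

Removing H increases the component count from 1 to 2, so H is a cut vertex.
By contrast removing I leaves 1 component; it is not a cut vertex. No other vertex is a cut vertex either.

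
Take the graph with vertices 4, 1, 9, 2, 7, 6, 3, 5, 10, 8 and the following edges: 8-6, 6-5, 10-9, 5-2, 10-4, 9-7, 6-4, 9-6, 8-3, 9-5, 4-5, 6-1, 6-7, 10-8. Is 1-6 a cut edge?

Removing 1-6 leaves no path between 1 and 6: the component count goes from 1 to 2. So it is a bridge.

Yes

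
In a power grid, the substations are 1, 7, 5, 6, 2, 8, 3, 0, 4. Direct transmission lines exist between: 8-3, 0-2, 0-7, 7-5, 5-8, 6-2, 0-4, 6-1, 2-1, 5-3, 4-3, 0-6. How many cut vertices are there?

1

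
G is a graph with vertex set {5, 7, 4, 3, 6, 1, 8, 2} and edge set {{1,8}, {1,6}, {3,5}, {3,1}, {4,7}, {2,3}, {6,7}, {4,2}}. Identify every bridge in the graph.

The edges on the cycle 4-2-3-1-6-7-4 are not bridges since each lies on that cycle.
But removing 1-8 disconnects 1 from 8; removing 3-5 disconnects 3 from 5 — these are bridges.

1-8, 3-5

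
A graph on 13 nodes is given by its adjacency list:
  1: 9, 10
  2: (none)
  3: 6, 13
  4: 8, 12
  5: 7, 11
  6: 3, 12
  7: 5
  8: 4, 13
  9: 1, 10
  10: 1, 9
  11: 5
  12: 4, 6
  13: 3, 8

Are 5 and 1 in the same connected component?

No

The component containing 5 is {5, 7, 11}, and 1 is not in it.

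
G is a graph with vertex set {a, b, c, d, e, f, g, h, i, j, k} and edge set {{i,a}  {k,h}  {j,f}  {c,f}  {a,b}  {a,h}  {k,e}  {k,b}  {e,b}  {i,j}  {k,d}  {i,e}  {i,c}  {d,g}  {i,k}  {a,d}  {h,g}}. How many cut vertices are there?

1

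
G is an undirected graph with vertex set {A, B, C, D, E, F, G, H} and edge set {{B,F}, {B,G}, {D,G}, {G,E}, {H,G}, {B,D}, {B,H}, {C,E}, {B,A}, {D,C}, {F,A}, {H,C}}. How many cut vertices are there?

Removing B increases the component count from 1 to 2, so B is a cut vertex.
By contrast removing G leaves 1 component; it is not a cut vertex. No other vertex is a cut vertex either.

1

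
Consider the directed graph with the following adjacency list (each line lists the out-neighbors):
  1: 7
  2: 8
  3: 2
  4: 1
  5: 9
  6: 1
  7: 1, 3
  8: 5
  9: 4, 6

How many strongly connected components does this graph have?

{1, 2, 3, 4, 5, 6, 7, 8, 9} are all mutually reachable — one SCC of size 9.
That gives 1 strongly connected component.

1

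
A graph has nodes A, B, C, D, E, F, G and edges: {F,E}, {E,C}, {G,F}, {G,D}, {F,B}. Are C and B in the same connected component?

From C we can reach B, C, D, E, F, G, which includes B.

Yes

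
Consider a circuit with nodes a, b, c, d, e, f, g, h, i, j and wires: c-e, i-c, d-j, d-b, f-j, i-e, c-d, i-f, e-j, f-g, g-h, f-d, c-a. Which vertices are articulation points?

c, d, f, g

Removing c increases the component count from 1 to 2, so c is a cut vertex.
Removing d increases the component count from 1 to 2, so d is a cut vertex.
Removing f increases the component count from 1 to 2, so f is a cut vertex.
Likewise g is a cut vertex.
By contrast removing h leaves 1 component; it is not a cut vertex. No other vertex is a cut vertex either.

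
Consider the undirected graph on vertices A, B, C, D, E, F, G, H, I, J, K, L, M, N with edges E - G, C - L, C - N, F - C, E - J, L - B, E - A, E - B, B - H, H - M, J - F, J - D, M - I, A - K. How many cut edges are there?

The edges on the cycle E-J-F-C-L-B-E are not bridges since each lies on that cycle.
But removing E - G disconnects E from G; removing K - A disconnects K from A; removing J - D disconnects J from D; removing H - M disconnects H from M — these are bridges.
In total 8 edges are bridges.

8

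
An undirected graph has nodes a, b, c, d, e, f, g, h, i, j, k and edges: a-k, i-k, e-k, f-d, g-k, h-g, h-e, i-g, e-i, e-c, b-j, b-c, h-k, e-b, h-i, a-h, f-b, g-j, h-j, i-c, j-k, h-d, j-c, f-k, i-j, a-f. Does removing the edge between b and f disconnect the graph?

No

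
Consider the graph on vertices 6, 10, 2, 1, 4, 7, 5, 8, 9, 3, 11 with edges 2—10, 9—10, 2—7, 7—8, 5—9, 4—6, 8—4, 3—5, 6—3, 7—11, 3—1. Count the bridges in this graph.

The edges on the cycle 2-7-8-4-6-3-5-9-10-2 are not bridges since each lies on that cycle.
But removing 7—11 disconnects 7 from 11; removing 1—3 disconnects 1 from 3 — these are bridges.
That makes 2 bridges.

2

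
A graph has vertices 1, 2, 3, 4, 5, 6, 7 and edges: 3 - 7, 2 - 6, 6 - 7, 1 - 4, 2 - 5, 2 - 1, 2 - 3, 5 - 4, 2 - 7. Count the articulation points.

1

Removing 2 increases the component count from 1 to 2, so 2 is a cut vertex.
By contrast removing 1 leaves 1 component; it is not a cut vertex. No other vertex is a cut vertex either.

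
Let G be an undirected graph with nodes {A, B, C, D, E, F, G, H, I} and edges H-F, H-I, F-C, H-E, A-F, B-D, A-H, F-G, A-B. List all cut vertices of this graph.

Removing A increases the component count from 1 to 2, so A is a cut vertex.
Removing B increases the component count from 1 to 2, so B is a cut vertex.
Removing F increases the component count from 1 to 3, so F is a cut vertex.
Likewise H is a cut vertex.
By contrast removing I leaves 1 component; it is not a cut vertex. No other vertex is a cut vertex either.

A, B, F, H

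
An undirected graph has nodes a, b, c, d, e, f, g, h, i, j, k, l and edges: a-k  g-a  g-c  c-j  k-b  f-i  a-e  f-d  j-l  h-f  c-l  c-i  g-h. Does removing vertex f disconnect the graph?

Deleting f raises the number of components from 1 to 2, so f is a cut vertex.

Yes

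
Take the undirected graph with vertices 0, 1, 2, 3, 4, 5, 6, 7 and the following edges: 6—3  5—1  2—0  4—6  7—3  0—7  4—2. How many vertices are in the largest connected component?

Starting from 1 we can reach 1, 5. That is one component of size 2.
Starting from 0 we can reach 0, 2, 3, 4, 6, 7. That is one component of size 6.
The largest has 6 vertices.

6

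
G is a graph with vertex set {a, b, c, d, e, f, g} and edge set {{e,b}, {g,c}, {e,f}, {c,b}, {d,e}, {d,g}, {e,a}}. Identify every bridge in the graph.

a-e, e-f

The edges on the cycle d-g-c-b-e-d are not bridges since each lies on that cycle.
But removing a–e disconnects a from e; removing f–e disconnects f from e — these are bridges.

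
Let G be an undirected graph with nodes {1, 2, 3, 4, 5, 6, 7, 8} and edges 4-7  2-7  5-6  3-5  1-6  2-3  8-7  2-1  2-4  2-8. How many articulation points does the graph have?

1

Removing 2 increases the component count from 1 to 2, so 2 is a cut vertex.
By contrast removing 6 leaves 1 component; it is not a cut vertex. No other vertex is a cut vertex either.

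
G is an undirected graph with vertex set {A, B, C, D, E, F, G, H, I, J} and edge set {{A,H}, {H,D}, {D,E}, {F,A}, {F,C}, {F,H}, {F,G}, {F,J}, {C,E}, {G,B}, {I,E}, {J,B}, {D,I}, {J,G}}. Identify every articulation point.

F

Removing F increases the component count from 1 to 2, so F is a cut vertex.
By contrast removing D leaves 1 component; it is not a cut vertex. No other vertex is a cut vertex either.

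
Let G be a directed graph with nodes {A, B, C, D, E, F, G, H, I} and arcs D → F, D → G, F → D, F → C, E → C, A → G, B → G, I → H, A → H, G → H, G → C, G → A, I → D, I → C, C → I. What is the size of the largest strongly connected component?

6

{A, C, D, F, G, I} are all mutually reachable — one SCC of size 6.
{B} is an SCC by itself.
{E} is an SCC by itself.
{H} is an SCC by itself.
The largest has 6 vertices.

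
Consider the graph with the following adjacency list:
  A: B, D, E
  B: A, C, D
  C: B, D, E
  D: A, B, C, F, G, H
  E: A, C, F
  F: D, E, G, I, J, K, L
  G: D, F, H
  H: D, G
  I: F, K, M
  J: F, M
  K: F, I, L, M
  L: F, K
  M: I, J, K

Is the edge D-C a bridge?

No

After removing D-C, the path D-B-C still connects them, so the edge is not a bridge.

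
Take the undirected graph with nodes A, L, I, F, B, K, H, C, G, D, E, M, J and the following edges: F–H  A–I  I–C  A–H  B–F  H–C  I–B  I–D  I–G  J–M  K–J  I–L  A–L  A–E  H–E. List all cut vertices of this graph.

Removing I increases the component count from 2 to 4, so I is a cut vertex.
Removing J increases the component count from 2 to 3, so J is a cut vertex.
By contrast removing B leaves 2 components; it is not a cut vertex. No other vertex is a cut vertex either.

I, J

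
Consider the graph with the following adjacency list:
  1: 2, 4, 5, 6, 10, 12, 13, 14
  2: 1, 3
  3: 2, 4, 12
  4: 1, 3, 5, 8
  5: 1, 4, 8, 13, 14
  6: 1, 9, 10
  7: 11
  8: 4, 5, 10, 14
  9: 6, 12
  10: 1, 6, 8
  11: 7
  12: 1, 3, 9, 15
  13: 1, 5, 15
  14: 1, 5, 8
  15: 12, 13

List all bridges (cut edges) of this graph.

11-7

The edges on the cycle 1-2-3-12-1 are not bridges since each lies on that cycle.
But removing 11-7 disconnects 11 from 7 — this is a bridge.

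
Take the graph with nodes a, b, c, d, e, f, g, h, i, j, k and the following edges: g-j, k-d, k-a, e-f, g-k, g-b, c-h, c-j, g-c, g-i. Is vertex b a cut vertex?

Deleting b leaves 2 components (was 2), so b is not a cut vertex.

No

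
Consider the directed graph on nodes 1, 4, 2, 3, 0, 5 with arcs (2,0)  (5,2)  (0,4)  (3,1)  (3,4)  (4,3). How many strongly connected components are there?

5

{3, 4} are all mutually reachable — one SCC of size 2.
{1} is an SCC by itself.
{0} is an SCC by itself.
{5} is an SCC by itself.
{2} is an SCC by itself.
That gives 5 strongly connected components.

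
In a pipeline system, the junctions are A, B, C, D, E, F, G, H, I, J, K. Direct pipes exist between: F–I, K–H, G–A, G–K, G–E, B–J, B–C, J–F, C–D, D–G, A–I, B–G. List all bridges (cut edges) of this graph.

The edges on the cycle B-C-D-G-A-I-F-J-B are not bridges since each lies on that cycle.
But removing K–G disconnects K from G; removing E–G disconnects E from G; removing K–H disconnects K from H — these are bridges.

E-G, G-K, H-K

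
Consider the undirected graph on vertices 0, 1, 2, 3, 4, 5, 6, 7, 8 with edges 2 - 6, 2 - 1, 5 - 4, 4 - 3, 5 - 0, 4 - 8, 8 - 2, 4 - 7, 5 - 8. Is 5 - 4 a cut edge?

After removing 5 - 4, the path 5-8-4 still connects them, so the edge is not a bridge.

No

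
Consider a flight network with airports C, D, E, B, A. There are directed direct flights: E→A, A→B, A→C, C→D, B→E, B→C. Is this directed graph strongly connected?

There is no directed path from D to E, so the graph is not strongly connected.

No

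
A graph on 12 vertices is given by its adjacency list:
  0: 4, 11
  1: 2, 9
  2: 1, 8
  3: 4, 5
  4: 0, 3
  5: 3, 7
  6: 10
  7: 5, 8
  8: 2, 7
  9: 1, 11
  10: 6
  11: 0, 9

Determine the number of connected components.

2

Starting from 6 we can reach 6, 10. That is one component of size 2.
Starting from 0 we can reach 0, 1, 2, 3, 4, 5, 7, 8, 9, 11. That is one component of size 10.
Total: 2 components.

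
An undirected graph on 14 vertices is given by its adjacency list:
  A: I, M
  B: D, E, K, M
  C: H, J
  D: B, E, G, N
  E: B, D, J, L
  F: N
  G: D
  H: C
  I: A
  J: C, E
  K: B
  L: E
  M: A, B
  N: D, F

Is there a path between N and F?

Yes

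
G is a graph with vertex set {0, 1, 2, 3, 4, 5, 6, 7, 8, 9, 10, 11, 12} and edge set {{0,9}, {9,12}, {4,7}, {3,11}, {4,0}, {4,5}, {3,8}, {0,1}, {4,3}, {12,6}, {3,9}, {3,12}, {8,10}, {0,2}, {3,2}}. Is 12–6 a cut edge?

Removing 12–6 leaves no path between 12 and 6: the component count goes from 1 to 2. So it is a bridge.

Yes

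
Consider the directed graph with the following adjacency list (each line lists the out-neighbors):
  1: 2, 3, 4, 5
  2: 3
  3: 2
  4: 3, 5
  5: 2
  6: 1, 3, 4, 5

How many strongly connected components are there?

5

{2, 3} are all mutually reachable — one SCC of size 2.
{1} is an SCC by itself.
{6} is an SCC by itself.
{5} is an SCC by itself.
{4} is an SCC by itself.
That gives 5 strongly connected components.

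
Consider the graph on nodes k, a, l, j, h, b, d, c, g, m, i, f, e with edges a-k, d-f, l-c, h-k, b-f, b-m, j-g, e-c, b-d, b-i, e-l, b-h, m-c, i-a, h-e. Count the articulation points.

1

Removing b increases the component count from 2 to 3, so b is a cut vertex.
By contrast removing l leaves 2 components; it is not a cut vertex. No other vertex is a cut vertex either.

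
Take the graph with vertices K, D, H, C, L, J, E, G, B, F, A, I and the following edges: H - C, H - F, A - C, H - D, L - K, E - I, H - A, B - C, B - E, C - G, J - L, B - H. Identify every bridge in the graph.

The edges on the cycle B-H-A-C-B are not bridges since each lies on that cycle.
But removing B - E disconnects B from E; removing J - L disconnects J from L; removing I - E disconnects I from E; removing C - G disconnects C from G — these are bridges.
In total 7 edges are bridges.

B-E, C-G, D-H, E-I, F-H, J-L, K-L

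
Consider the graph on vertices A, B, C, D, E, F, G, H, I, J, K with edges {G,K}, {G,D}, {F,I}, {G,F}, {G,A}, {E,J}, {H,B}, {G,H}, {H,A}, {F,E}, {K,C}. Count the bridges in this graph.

8

The edges on the cycle G-H-A-G are not bridges since each lies on that cycle.
But removing G - K disconnects G from K; removing F - E disconnects F from E; removing C - K disconnects C from K; removing E - J disconnects E from J — these are bridges.
In total 8 edges are bridges.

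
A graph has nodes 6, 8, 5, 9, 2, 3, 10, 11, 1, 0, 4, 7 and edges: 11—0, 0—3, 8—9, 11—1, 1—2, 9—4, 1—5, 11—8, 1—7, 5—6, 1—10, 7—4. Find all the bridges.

0-11, 0-3, 1-10, 1-2, 1-5, 5-6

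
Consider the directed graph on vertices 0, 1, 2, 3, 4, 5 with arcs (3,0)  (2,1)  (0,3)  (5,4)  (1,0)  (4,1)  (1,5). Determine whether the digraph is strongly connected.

There is no directed path from 0 to 4, so the graph is not strongly connected.

No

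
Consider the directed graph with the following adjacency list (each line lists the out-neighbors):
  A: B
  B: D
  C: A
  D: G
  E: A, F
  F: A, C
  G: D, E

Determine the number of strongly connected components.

{A, B, C, D, E, F, G} are all mutually reachable — one SCC of size 7.
That gives 1 strongly connected component.

1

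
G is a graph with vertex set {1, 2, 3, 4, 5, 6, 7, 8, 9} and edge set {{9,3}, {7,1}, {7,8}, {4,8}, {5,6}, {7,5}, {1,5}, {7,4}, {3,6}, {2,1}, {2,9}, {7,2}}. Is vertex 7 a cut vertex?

Deleting 7 raises the number of components from 1 to 2, so 7 is a cut vertex.

Yes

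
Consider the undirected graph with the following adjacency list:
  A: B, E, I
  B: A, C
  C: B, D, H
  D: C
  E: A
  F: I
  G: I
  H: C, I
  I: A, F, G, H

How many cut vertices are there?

3

Removing A increases the component count from 1 to 2, so A is a cut vertex.
Removing C increases the component count from 1 to 2, so C is a cut vertex.
Removing I increases the component count from 1 to 3, so I is a cut vertex.
By contrast removing F leaves 1 component; it is not a cut vertex. No other vertex is a cut vertex either.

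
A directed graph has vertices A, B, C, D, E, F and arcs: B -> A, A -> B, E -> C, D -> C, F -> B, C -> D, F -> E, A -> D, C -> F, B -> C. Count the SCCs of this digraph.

{A, B, C, D, E, F} are all mutually reachable — one SCC of size 6.
That gives 1 strongly connected component.

1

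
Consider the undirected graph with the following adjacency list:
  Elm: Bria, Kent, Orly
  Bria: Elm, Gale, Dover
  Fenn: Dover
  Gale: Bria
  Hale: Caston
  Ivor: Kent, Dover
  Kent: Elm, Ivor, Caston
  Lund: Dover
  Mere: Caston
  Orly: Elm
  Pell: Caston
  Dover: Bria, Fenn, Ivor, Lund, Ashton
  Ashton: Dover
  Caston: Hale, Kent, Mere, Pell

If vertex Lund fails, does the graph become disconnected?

No

Deleting Lund leaves 1 component (was 1), so Lund is not a cut vertex.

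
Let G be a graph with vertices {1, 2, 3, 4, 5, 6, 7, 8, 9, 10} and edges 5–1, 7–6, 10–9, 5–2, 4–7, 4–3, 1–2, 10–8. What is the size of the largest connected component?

Starting from 8 we can reach 8, 9, 10. That is one component of size 3.
Starting from 1 we can reach 1, 2, 5. That is one component of size 3.
Starting from 3 we can reach 3, 4, 6, 7. That is one component of size 4.
The largest has 4 vertices.

4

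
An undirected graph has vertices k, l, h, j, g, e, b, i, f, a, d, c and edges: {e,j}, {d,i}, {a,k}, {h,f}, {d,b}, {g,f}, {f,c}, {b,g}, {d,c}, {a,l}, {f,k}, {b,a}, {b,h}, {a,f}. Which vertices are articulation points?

a, d

Removing a increases the component count from 2 to 3, so a is a cut vertex.
Removing d increases the component count from 2 to 3, so d is a cut vertex.
By contrast removing i leaves 2 components; it is not a cut vertex. No other vertex is a cut vertex either.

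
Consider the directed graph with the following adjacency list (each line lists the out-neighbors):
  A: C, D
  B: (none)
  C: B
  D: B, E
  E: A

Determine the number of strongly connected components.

{A, D, E} are all mutually reachable — one SCC of size 3.
{B} is an SCC by itself.
{C} is an SCC by itself.
That gives 3 strongly connected components.

3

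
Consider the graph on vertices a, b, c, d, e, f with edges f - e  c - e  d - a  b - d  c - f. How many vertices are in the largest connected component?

3

Starting from a we can reach a, b, d. That is one component of size 3.
Starting from c we can reach c, e, f. That is one component of size 3.
The largest has 3 vertices.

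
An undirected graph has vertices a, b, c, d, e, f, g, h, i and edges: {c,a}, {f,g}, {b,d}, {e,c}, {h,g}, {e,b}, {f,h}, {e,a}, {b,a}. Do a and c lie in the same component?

From a we can reach a, b, c, d, e, which includes c.

Yes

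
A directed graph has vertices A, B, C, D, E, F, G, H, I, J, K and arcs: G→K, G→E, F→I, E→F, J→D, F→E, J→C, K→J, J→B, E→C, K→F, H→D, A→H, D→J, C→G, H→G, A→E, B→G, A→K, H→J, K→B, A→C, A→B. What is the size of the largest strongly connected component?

{B, C, D, E, F, G, J, K} are all mutually reachable — one SCC of size 8.
{H} is an SCC by itself.
{I} is an SCC by itself.
{A} is an SCC by itself.
The largest has 8 vertices.

8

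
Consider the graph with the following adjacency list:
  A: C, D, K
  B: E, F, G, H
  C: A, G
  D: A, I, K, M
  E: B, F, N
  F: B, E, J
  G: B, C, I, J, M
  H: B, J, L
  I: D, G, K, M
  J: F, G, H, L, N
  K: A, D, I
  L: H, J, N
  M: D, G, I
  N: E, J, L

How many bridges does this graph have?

0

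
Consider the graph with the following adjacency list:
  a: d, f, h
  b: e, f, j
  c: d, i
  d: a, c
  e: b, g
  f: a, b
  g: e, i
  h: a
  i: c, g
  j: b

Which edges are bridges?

a-h, b-j

The edges on the cycle e-g-i-c-d-a-f-b-e are not bridges since each lies on that cycle.
But removing h-a disconnects h from a; removing j-b disconnects j from b — these are bridges.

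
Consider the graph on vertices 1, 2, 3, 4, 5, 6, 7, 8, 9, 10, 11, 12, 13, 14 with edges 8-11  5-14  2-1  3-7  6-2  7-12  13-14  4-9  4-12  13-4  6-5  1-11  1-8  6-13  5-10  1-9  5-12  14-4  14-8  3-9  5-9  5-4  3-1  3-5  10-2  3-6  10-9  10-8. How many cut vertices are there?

Removing 1, for instance, still leaves 1 component. No single vertex removal increases the component count — the graph has no articulation points.

0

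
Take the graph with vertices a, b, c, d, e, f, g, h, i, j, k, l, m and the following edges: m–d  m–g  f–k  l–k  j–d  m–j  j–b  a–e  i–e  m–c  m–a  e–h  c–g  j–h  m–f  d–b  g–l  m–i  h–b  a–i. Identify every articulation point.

m

Removing m increases the component count from 1 to 2, so m is a cut vertex.
By contrast removing k leaves 1 component; it is not a cut vertex. No other vertex is a cut vertex either.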